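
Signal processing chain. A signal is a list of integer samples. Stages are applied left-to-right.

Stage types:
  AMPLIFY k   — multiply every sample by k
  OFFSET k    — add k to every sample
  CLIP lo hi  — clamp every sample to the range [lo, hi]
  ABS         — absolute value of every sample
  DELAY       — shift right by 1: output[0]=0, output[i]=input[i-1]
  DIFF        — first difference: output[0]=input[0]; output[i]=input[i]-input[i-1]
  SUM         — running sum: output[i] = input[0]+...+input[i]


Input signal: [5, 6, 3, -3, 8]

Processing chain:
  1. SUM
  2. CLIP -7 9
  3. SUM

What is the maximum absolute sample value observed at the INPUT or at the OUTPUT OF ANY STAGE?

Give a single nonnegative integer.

Input: [5, 6, 3, -3, 8] (max |s|=8)
Stage 1 (SUM): sum[0..0]=5, sum[0..1]=11, sum[0..2]=14, sum[0..3]=11, sum[0..4]=19 -> [5, 11, 14, 11, 19] (max |s|=19)
Stage 2 (CLIP -7 9): clip(5,-7,9)=5, clip(11,-7,9)=9, clip(14,-7,9)=9, clip(11,-7,9)=9, clip(19,-7,9)=9 -> [5, 9, 9, 9, 9] (max |s|=9)
Stage 3 (SUM): sum[0..0]=5, sum[0..1]=14, sum[0..2]=23, sum[0..3]=32, sum[0..4]=41 -> [5, 14, 23, 32, 41] (max |s|=41)
Overall max amplitude: 41

Answer: 41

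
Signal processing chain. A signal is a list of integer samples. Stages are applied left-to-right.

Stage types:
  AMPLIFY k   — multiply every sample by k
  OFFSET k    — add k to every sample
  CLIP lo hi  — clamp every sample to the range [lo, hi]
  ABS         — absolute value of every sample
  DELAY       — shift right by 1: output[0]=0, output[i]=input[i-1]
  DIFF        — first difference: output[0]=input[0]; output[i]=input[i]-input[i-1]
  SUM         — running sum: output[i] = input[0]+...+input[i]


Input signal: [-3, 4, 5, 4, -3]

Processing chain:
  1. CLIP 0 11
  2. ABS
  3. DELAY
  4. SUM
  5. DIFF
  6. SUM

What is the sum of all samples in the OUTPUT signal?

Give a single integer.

Input: [-3, 4, 5, 4, -3]
Stage 1 (CLIP 0 11): clip(-3,0,11)=0, clip(4,0,11)=4, clip(5,0,11)=5, clip(4,0,11)=4, clip(-3,0,11)=0 -> [0, 4, 5, 4, 0]
Stage 2 (ABS): |0|=0, |4|=4, |5|=5, |4|=4, |0|=0 -> [0, 4, 5, 4, 0]
Stage 3 (DELAY): [0, 0, 4, 5, 4] = [0, 0, 4, 5, 4] -> [0, 0, 4, 5, 4]
Stage 4 (SUM): sum[0..0]=0, sum[0..1]=0, sum[0..2]=4, sum[0..3]=9, sum[0..4]=13 -> [0, 0, 4, 9, 13]
Stage 5 (DIFF): s[0]=0, 0-0=0, 4-0=4, 9-4=5, 13-9=4 -> [0, 0, 4, 5, 4]
Stage 6 (SUM): sum[0..0]=0, sum[0..1]=0, sum[0..2]=4, sum[0..3]=9, sum[0..4]=13 -> [0, 0, 4, 9, 13]
Output sum: 26

Answer: 26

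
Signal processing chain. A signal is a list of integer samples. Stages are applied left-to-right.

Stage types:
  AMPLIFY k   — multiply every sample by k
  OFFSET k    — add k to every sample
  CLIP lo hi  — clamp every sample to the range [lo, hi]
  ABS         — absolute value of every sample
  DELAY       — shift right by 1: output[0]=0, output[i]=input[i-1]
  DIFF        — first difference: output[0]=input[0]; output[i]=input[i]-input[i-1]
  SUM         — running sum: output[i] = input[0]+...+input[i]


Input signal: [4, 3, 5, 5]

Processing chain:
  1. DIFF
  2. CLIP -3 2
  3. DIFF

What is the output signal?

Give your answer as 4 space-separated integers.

Answer: 2 -3 3 -2

Derivation:
Input: [4, 3, 5, 5]
Stage 1 (DIFF): s[0]=4, 3-4=-1, 5-3=2, 5-5=0 -> [4, -1, 2, 0]
Stage 2 (CLIP -3 2): clip(4,-3,2)=2, clip(-1,-3,2)=-1, clip(2,-3,2)=2, clip(0,-3,2)=0 -> [2, -1, 2, 0]
Stage 3 (DIFF): s[0]=2, -1-2=-3, 2--1=3, 0-2=-2 -> [2, -3, 3, -2]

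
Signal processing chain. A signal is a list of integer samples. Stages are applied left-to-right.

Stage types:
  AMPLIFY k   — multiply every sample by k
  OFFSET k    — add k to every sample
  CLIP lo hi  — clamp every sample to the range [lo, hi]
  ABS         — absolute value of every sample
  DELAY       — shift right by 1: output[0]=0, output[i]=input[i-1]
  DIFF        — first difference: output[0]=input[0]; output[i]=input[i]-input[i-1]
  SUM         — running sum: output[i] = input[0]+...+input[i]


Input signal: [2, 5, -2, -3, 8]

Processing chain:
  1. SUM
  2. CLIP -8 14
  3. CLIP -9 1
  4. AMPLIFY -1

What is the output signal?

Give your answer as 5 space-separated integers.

Input: [2, 5, -2, -3, 8]
Stage 1 (SUM): sum[0..0]=2, sum[0..1]=7, sum[0..2]=5, sum[0..3]=2, sum[0..4]=10 -> [2, 7, 5, 2, 10]
Stage 2 (CLIP -8 14): clip(2,-8,14)=2, clip(7,-8,14)=7, clip(5,-8,14)=5, clip(2,-8,14)=2, clip(10,-8,14)=10 -> [2, 7, 5, 2, 10]
Stage 3 (CLIP -9 1): clip(2,-9,1)=1, clip(7,-9,1)=1, clip(5,-9,1)=1, clip(2,-9,1)=1, clip(10,-9,1)=1 -> [1, 1, 1, 1, 1]
Stage 4 (AMPLIFY -1): 1*-1=-1, 1*-1=-1, 1*-1=-1, 1*-1=-1, 1*-1=-1 -> [-1, -1, -1, -1, -1]

Answer: -1 -1 -1 -1 -1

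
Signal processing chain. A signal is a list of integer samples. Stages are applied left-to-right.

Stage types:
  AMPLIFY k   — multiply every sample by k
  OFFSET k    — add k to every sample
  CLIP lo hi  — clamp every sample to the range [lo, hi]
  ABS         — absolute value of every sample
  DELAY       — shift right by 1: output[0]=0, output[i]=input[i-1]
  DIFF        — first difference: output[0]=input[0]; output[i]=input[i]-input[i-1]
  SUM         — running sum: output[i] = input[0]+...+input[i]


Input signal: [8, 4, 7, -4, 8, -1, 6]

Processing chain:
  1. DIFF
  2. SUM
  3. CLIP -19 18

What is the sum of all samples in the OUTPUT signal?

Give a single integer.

Answer: 28

Derivation:
Input: [8, 4, 7, -4, 8, -1, 6]
Stage 1 (DIFF): s[0]=8, 4-8=-4, 7-4=3, -4-7=-11, 8--4=12, -1-8=-9, 6--1=7 -> [8, -4, 3, -11, 12, -9, 7]
Stage 2 (SUM): sum[0..0]=8, sum[0..1]=4, sum[0..2]=7, sum[0..3]=-4, sum[0..4]=8, sum[0..5]=-1, sum[0..6]=6 -> [8, 4, 7, -4, 8, -1, 6]
Stage 3 (CLIP -19 18): clip(8,-19,18)=8, clip(4,-19,18)=4, clip(7,-19,18)=7, clip(-4,-19,18)=-4, clip(8,-19,18)=8, clip(-1,-19,18)=-1, clip(6,-19,18)=6 -> [8, 4, 7, -4, 8, -1, 6]
Output sum: 28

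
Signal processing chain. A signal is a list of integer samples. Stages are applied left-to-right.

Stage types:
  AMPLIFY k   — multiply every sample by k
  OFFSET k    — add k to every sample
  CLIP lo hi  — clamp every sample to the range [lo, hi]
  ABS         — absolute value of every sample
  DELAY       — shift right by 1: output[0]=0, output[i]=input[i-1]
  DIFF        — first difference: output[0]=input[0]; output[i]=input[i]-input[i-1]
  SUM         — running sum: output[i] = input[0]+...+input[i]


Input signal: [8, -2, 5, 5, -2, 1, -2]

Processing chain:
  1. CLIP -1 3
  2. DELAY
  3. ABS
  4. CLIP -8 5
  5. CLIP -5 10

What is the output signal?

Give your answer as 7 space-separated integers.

Input: [8, -2, 5, 5, -2, 1, -2]
Stage 1 (CLIP -1 3): clip(8,-1,3)=3, clip(-2,-1,3)=-1, clip(5,-1,3)=3, clip(5,-1,3)=3, clip(-2,-1,3)=-1, clip(1,-1,3)=1, clip(-2,-1,3)=-1 -> [3, -1, 3, 3, -1, 1, -1]
Stage 2 (DELAY): [0, 3, -1, 3, 3, -1, 1] = [0, 3, -1, 3, 3, -1, 1] -> [0, 3, -1, 3, 3, -1, 1]
Stage 3 (ABS): |0|=0, |3|=3, |-1|=1, |3|=3, |3|=3, |-1|=1, |1|=1 -> [0, 3, 1, 3, 3, 1, 1]
Stage 4 (CLIP -8 5): clip(0,-8,5)=0, clip(3,-8,5)=3, clip(1,-8,5)=1, clip(3,-8,5)=3, clip(3,-8,5)=3, clip(1,-8,5)=1, clip(1,-8,5)=1 -> [0, 3, 1, 3, 3, 1, 1]
Stage 5 (CLIP -5 10): clip(0,-5,10)=0, clip(3,-5,10)=3, clip(1,-5,10)=1, clip(3,-5,10)=3, clip(3,-5,10)=3, clip(1,-5,10)=1, clip(1,-5,10)=1 -> [0, 3, 1, 3, 3, 1, 1]

Answer: 0 3 1 3 3 1 1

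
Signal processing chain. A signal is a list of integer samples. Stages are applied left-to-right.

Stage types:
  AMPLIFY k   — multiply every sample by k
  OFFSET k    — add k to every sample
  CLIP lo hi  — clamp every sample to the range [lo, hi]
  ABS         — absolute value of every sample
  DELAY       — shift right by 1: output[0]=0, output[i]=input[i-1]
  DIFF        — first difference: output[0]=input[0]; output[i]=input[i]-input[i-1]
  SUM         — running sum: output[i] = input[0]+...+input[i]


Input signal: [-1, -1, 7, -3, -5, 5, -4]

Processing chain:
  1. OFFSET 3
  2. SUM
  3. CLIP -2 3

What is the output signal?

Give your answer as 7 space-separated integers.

Answer: 2 3 3 3 3 3 3

Derivation:
Input: [-1, -1, 7, -3, -5, 5, -4]
Stage 1 (OFFSET 3): -1+3=2, -1+3=2, 7+3=10, -3+3=0, -5+3=-2, 5+3=8, -4+3=-1 -> [2, 2, 10, 0, -2, 8, -1]
Stage 2 (SUM): sum[0..0]=2, sum[0..1]=4, sum[0..2]=14, sum[0..3]=14, sum[0..4]=12, sum[0..5]=20, sum[0..6]=19 -> [2, 4, 14, 14, 12, 20, 19]
Stage 3 (CLIP -2 3): clip(2,-2,3)=2, clip(4,-2,3)=3, clip(14,-2,3)=3, clip(14,-2,3)=3, clip(12,-2,3)=3, clip(20,-2,3)=3, clip(19,-2,3)=3 -> [2, 3, 3, 3, 3, 3, 3]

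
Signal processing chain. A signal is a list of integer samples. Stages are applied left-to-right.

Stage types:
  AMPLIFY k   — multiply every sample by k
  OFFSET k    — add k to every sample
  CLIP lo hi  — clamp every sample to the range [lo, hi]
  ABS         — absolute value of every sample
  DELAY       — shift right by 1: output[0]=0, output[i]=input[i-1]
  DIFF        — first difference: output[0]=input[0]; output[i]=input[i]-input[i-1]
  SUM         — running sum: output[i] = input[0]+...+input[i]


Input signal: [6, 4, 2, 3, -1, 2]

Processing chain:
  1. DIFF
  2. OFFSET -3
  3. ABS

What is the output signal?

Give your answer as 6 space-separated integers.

Answer: 3 5 5 2 7 0

Derivation:
Input: [6, 4, 2, 3, -1, 2]
Stage 1 (DIFF): s[0]=6, 4-6=-2, 2-4=-2, 3-2=1, -1-3=-4, 2--1=3 -> [6, -2, -2, 1, -4, 3]
Stage 2 (OFFSET -3): 6+-3=3, -2+-3=-5, -2+-3=-5, 1+-3=-2, -4+-3=-7, 3+-3=0 -> [3, -5, -5, -2, -7, 0]
Stage 3 (ABS): |3|=3, |-5|=5, |-5|=5, |-2|=2, |-7|=7, |0|=0 -> [3, 5, 5, 2, 7, 0]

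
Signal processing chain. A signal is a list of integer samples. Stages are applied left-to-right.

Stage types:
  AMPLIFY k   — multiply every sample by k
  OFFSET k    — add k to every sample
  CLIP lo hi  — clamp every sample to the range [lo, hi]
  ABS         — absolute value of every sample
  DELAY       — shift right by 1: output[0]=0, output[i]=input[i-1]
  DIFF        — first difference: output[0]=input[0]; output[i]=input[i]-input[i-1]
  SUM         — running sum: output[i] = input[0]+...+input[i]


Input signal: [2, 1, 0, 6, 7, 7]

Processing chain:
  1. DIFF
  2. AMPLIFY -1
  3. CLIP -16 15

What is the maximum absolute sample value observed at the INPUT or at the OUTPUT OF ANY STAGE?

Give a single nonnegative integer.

Answer: 7

Derivation:
Input: [2, 1, 0, 6, 7, 7] (max |s|=7)
Stage 1 (DIFF): s[0]=2, 1-2=-1, 0-1=-1, 6-0=6, 7-6=1, 7-7=0 -> [2, -1, -1, 6, 1, 0] (max |s|=6)
Stage 2 (AMPLIFY -1): 2*-1=-2, -1*-1=1, -1*-1=1, 6*-1=-6, 1*-1=-1, 0*-1=0 -> [-2, 1, 1, -6, -1, 0] (max |s|=6)
Stage 3 (CLIP -16 15): clip(-2,-16,15)=-2, clip(1,-16,15)=1, clip(1,-16,15)=1, clip(-6,-16,15)=-6, clip(-1,-16,15)=-1, clip(0,-16,15)=0 -> [-2, 1, 1, -6, -1, 0] (max |s|=6)
Overall max amplitude: 7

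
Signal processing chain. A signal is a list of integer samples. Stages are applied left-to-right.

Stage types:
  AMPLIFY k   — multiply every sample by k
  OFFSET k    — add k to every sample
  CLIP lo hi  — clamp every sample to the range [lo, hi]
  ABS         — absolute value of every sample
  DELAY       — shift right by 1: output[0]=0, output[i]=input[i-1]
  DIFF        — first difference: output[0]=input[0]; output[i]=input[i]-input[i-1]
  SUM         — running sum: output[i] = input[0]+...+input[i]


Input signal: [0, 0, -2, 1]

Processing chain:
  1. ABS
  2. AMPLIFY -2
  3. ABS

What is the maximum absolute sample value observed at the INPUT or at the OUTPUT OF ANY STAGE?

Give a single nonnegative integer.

Answer: 4

Derivation:
Input: [0, 0, -2, 1] (max |s|=2)
Stage 1 (ABS): |0|=0, |0|=0, |-2|=2, |1|=1 -> [0, 0, 2, 1] (max |s|=2)
Stage 2 (AMPLIFY -2): 0*-2=0, 0*-2=0, 2*-2=-4, 1*-2=-2 -> [0, 0, -4, -2] (max |s|=4)
Stage 3 (ABS): |0|=0, |0|=0, |-4|=4, |-2|=2 -> [0, 0, 4, 2] (max |s|=4)
Overall max amplitude: 4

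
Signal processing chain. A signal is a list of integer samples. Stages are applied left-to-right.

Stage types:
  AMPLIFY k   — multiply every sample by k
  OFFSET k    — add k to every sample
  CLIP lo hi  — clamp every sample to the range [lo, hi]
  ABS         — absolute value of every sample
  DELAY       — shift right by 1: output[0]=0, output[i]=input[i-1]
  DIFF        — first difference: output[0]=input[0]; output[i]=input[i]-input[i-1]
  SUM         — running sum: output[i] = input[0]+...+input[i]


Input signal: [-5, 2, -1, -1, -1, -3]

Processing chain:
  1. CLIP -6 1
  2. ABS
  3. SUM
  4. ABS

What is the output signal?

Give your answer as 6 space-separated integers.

Input: [-5, 2, -1, -1, -1, -3]
Stage 1 (CLIP -6 1): clip(-5,-6,1)=-5, clip(2,-6,1)=1, clip(-1,-6,1)=-1, clip(-1,-6,1)=-1, clip(-1,-6,1)=-1, clip(-3,-6,1)=-3 -> [-5, 1, -1, -1, -1, -3]
Stage 2 (ABS): |-5|=5, |1|=1, |-1|=1, |-1|=1, |-1|=1, |-3|=3 -> [5, 1, 1, 1, 1, 3]
Stage 3 (SUM): sum[0..0]=5, sum[0..1]=6, sum[0..2]=7, sum[0..3]=8, sum[0..4]=9, sum[0..5]=12 -> [5, 6, 7, 8, 9, 12]
Stage 4 (ABS): |5|=5, |6|=6, |7|=7, |8|=8, |9|=9, |12|=12 -> [5, 6, 7, 8, 9, 12]

Answer: 5 6 7 8 9 12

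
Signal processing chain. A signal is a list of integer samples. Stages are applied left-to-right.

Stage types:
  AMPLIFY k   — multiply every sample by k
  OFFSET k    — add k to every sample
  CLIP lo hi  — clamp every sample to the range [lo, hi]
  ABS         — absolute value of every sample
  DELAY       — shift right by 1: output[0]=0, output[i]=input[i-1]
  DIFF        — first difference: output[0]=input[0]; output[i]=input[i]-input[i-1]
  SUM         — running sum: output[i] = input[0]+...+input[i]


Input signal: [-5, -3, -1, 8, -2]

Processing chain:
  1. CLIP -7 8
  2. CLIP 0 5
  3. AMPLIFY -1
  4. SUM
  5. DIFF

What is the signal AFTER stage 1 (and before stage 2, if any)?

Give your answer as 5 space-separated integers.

Answer: -5 -3 -1 8 -2

Derivation:
Input: [-5, -3, -1, 8, -2]
Stage 1 (CLIP -7 8): clip(-5,-7,8)=-5, clip(-3,-7,8)=-3, clip(-1,-7,8)=-1, clip(8,-7,8)=8, clip(-2,-7,8)=-2 -> [-5, -3, -1, 8, -2]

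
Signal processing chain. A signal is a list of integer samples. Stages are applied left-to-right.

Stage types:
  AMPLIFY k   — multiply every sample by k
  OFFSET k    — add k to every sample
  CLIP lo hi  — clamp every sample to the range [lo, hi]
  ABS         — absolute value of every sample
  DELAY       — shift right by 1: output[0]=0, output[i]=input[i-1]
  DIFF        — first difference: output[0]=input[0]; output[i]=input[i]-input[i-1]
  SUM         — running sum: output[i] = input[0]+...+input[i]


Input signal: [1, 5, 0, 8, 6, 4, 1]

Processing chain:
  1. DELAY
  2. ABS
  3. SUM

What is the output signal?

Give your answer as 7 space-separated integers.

Answer: 0 1 6 6 14 20 24

Derivation:
Input: [1, 5, 0, 8, 6, 4, 1]
Stage 1 (DELAY): [0, 1, 5, 0, 8, 6, 4] = [0, 1, 5, 0, 8, 6, 4] -> [0, 1, 5, 0, 8, 6, 4]
Stage 2 (ABS): |0|=0, |1|=1, |5|=5, |0|=0, |8|=8, |6|=6, |4|=4 -> [0, 1, 5, 0, 8, 6, 4]
Stage 3 (SUM): sum[0..0]=0, sum[0..1]=1, sum[0..2]=6, sum[0..3]=6, sum[0..4]=14, sum[0..5]=20, sum[0..6]=24 -> [0, 1, 6, 6, 14, 20, 24]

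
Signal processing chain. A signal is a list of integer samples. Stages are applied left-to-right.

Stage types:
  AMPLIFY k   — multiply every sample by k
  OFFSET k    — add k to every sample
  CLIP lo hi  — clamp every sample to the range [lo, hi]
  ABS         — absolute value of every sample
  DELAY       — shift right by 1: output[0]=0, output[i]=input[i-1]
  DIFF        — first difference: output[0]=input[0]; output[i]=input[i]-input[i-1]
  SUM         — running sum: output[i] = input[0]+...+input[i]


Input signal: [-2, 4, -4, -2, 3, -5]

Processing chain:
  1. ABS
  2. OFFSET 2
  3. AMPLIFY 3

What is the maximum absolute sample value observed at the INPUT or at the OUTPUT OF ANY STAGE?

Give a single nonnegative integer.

Input: [-2, 4, -4, -2, 3, -5] (max |s|=5)
Stage 1 (ABS): |-2|=2, |4|=4, |-4|=4, |-2|=2, |3|=3, |-5|=5 -> [2, 4, 4, 2, 3, 5] (max |s|=5)
Stage 2 (OFFSET 2): 2+2=4, 4+2=6, 4+2=6, 2+2=4, 3+2=5, 5+2=7 -> [4, 6, 6, 4, 5, 7] (max |s|=7)
Stage 3 (AMPLIFY 3): 4*3=12, 6*3=18, 6*3=18, 4*3=12, 5*3=15, 7*3=21 -> [12, 18, 18, 12, 15, 21] (max |s|=21)
Overall max amplitude: 21

Answer: 21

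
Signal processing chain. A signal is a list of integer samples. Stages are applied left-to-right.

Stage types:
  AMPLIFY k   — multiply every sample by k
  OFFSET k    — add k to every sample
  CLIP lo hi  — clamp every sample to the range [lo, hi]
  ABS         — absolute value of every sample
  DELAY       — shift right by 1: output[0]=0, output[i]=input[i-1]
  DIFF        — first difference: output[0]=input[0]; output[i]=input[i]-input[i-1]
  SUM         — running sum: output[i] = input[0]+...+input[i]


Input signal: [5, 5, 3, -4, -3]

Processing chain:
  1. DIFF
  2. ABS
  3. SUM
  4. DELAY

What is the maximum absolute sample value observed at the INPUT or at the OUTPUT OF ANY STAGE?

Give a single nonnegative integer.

Input: [5, 5, 3, -4, -3] (max |s|=5)
Stage 1 (DIFF): s[0]=5, 5-5=0, 3-5=-2, -4-3=-7, -3--4=1 -> [5, 0, -2, -7, 1] (max |s|=7)
Stage 2 (ABS): |5|=5, |0|=0, |-2|=2, |-7|=7, |1|=1 -> [5, 0, 2, 7, 1] (max |s|=7)
Stage 3 (SUM): sum[0..0]=5, sum[0..1]=5, sum[0..2]=7, sum[0..3]=14, sum[0..4]=15 -> [5, 5, 7, 14, 15] (max |s|=15)
Stage 4 (DELAY): [0, 5, 5, 7, 14] = [0, 5, 5, 7, 14] -> [0, 5, 5, 7, 14] (max |s|=14)
Overall max amplitude: 15

Answer: 15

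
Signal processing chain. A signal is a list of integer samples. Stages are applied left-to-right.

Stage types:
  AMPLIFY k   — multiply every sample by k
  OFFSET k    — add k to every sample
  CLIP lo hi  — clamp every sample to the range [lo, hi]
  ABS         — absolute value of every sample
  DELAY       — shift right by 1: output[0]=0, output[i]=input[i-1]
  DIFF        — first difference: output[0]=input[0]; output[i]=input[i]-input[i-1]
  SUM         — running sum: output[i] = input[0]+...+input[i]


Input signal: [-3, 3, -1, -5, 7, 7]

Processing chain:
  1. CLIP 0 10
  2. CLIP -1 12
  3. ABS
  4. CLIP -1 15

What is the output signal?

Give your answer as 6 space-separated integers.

Answer: 0 3 0 0 7 7

Derivation:
Input: [-3, 3, -1, -5, 7, 7]
Stage 1 (CLIP 0 10): clip(-3,0,10)=0, clip(3,0,10)=3, clip(-1,0,10)=0, clip(-5,0,10)=0, clip(7,0,10)=7, clip(7,0,10)=7 -> [0, 3, 0, 0, 7, 7]
Stage 2 (CLIP -1 12): clip(0,-1,12)=0, clip(3,-1,12)=3, clip(0,-1,12)=0, clip(0,-1,12)=0, clip(7,-1,12)=7, clip(7,-1,12)=7 -> [0, 3, 0, 0, 7, 7]
Stage 3 (ABS): |0|=0, |3|=3, |0|=0, |0|=0, |7|=7, |7|=7 -> [0, 3, 0, 0, 7, 7]
Stage 4 (CLIP -1 15): clip(0,-1,15)=0, clip(3,-1,15)=3, clip(0,-1,15)=0, clip(0,-1,15)=0, clip(7,-1,15)=7, clip(7,-1,15)=7 -> [0, 3, 0, 0, 7, 7]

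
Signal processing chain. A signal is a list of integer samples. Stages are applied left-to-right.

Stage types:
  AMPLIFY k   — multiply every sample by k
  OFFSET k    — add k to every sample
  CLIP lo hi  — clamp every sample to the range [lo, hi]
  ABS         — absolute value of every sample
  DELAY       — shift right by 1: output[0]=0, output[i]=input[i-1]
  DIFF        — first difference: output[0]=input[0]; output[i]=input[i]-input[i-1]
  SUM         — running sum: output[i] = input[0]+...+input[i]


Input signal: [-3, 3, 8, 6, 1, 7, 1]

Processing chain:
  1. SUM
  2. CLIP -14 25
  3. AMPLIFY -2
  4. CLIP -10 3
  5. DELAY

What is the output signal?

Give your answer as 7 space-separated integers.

Input: [-3, 3, 8, 6, 1, 7, 1]
Stage 1 (SUM): sum[0..0]=-3, sum[0..1]=0, sum[0..2]=8, sum[0..3]=14, sum[0..4]=15, sum[0..5]=22, sum[0..6]=23 -> [-3, 0, 8, 14, 15, 22, 23]
Stage 2 (CLIP -14 25): clip(-3,-14,25)=-3, clip(0,-14,25)=0, clip(8,-14,25)=8, clip(14,-14,25)=14, clip(15,-14,25)=15, clip(22,-14,25)=22, clip(23,-14,25)=23 -> [-3, 0, 8, 14, 15, 22, 23]
Stage 3 (AMPLIFY -2): -3*-2=6, 0*-2=0, 8*-2=-16, 14*-2=-28, 15*-2=-30, 22*-2=-44, 23*-2=-46 -> [6, 0, -16, -28, -30, -44, -46]
Stage 4 (CLIP -10 3): clip(6,-10,3)=3, clip(0,-10,3)=0, clip(-16,-10,3)=-10, clip(-28,-10,3)=-10, clip(-30,-10,3)=-10, clip(-44,-10,3)=-10, clip(-46,-10,3)=-10 -> [3, 0, -10, -10, -10, -10, -10]
Stage 5 (DELAY): [0, 3, 0, -10, -10, -10, -10] = [0, 3, 0, -10, -10, -10, -10] -> [0, 3, 0, -10, -10, -10, -10]

Answer: 0 3 0 -10 -10 -10 -10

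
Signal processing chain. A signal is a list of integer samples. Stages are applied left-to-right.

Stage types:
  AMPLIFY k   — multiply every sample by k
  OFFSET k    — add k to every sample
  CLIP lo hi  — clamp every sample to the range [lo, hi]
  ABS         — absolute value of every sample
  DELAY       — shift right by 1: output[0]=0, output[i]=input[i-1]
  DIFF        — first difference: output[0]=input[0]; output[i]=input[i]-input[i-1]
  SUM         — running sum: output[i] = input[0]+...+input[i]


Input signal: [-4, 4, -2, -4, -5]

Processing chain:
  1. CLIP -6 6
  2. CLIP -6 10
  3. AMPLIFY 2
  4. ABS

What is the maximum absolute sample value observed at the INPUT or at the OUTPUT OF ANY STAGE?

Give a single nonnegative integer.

Answer: 10

Derivation:
Input: [-4, 4, -2, -4, -5] (max |s|=5)
Stage 1 (CLIP -6 6): clip(-4,-6,6)=-4, clip(4,-6,6)=4, clip(-2,-6,6)=-2, clip(-4,-6,6)=-4, clip(-5,-6,6)=-5 -> [-4, 4, -2, -4, -5] (max |s|=5)
Stage 2 (CLIP -6 10): clip(-4,-6,10)=-4, clip(4,-6,10)=4, clip(-2,-6,10)=-2, clip(-4,-6,10)=-4, clip(-5,-6,10)=-5 -> [-4, 4, -2, -4, -5] (max |s|=5)
Stage 3 (AMPLIFY 2): -4*2=-8, 4*2=8, -2*2=-4, -4*2=-8, -5*2=-10 -> [-8, 8, -4, -8, -10] (max |s|=10)
Stage 4 (ABS): |-8|=8, |8|=8, |-4|=4, |-8|=8, |-10|=10 -> [8, 8, 4, 8, 10] (max |s|=10)
Overall max amplitude: 10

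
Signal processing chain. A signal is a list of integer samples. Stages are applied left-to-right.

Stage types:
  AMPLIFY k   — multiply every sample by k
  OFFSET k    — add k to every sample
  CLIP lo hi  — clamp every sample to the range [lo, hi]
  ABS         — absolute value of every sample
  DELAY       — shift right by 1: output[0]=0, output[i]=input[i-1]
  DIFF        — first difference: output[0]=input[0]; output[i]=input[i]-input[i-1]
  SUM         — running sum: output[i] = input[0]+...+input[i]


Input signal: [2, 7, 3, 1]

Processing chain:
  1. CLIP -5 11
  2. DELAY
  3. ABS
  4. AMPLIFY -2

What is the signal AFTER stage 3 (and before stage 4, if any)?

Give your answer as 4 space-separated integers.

Answer: 0 2 7 3

Derivation:
Input: [2, 7, 3, 1]
Stage 1 (CLIP -5 11): clip(2,-5,11)=2, clip(7,-5,11)=7, clip(3,-5,11)=3, clip(1,-5,11)=1 -> [2, 7, 3, 1]
Stage 2 (DELAY): [0, 2, 7, 3] = [0, 2, 7, 3] -> [0, 2, 7, 3]
Stage 3 (ABS): |0|=0, |2|=2, |7|=7, |3|=3 -> [0, 2, 7, 3]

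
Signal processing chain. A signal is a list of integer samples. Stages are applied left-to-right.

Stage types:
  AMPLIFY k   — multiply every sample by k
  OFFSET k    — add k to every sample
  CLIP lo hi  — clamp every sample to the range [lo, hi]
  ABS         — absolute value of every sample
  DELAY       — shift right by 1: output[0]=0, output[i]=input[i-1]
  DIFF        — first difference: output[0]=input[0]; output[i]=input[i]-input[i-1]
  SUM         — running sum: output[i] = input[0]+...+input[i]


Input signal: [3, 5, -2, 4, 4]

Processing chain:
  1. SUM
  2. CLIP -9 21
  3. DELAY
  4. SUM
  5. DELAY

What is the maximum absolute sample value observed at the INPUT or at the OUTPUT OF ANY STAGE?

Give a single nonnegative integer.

Answer: 27

Derivation:
Input: [3, 5, -2, 4, 4] (max |s|=5)
Stage 1 (SUM): sum[0..0]=3, sum[0..1]=8, sum[0..2]=6, sum[0..3]=10, sum[0..4]=14 -> [3, 8, 6, 10, 14] (max |s|=14)
Stage 2 (CLIP -9 21): clip(3,-9,21)=3, clip(8,-9,21)=8, clip(6,-9,21)=6, clip(10,-9,21)=10, clip(14,-9,21)=14 -> [3, 8, 6, 10, 14] (max |s|=14)
Stage 3 (DELAY): [0, 3, 8, 6, 10] = [0, 3, 8, 6, 10] -> [0, 3, 8, 6, 10] (max |s|=10)
Stage 4 (SUM): sum[0..0]=0, sum[0..1]=3, sum[0..2]=11, sum[0..3]=17, sum[0..4]=27 -> [0, 3, 11, 17, 27] (max |s|=27)
Stage 5 (DELAY): [0, 0, 3, 11, 17] = [0, 0, 3, 11, 17] -> [0, 0, 3, 11, 17] (max |s|=17)
Overall max amplitude: 27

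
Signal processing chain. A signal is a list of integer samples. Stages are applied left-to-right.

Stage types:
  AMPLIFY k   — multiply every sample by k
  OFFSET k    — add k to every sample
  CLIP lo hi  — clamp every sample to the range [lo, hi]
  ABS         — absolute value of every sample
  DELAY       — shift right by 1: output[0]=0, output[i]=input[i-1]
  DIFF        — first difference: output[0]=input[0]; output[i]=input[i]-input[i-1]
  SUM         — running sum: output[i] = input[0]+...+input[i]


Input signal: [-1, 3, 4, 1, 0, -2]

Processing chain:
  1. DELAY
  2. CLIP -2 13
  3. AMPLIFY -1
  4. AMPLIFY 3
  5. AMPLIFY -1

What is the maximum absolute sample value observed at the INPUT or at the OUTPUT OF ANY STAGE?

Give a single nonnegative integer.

Answer: 12

Derivation:
Input: [-1, 3, 4, 1, 0, -2] (max |s|=4)
Stage 1 (DELAY): [0, -1, 3, 4, 1, 0] = [0, -1, 3, 4, 1, 0] -> [0, -1, 3, 4, 1, 0] (max |s|=4)
Stage 2 (CLIP -2 13): clip(0,-2,13)=0, clip(-1,-2,13)=-1, clip(3,-2,13)=3, clip(4,-2,13)=4, clip(1,-2,13)=1, clip(0,-2,13)=0 -> [0, -1, 3, 4, 1, 0] (max |s|=4)
Stage 3 (AMPLIFY -1): 0*-1=0, -1*-1=1, 3*-1=-3, 4*-1=-4, 1*-1=-1, 0*-1=0 -> [0, 1, -3, -4, -1, 0] (max |s|=4)
Stage 4 (AMPLIFY 3): 0*3=0, 1*3=3, -3*3=-9, -4*3=-12, -1*3=-3, 0*3=0 -> [0, 3, -9, -12, -3, 0] (max |s|=12)
Stage 5 (AMPLIFY -1): 0*-1=0, 3*-1=-3, -9*-1=9, -12*-1=12, -3*-1=3, 0*-1=0 -> [0, -3, 9, 12, 3, 0] (max |s|=12)
Overall max amplitude: 12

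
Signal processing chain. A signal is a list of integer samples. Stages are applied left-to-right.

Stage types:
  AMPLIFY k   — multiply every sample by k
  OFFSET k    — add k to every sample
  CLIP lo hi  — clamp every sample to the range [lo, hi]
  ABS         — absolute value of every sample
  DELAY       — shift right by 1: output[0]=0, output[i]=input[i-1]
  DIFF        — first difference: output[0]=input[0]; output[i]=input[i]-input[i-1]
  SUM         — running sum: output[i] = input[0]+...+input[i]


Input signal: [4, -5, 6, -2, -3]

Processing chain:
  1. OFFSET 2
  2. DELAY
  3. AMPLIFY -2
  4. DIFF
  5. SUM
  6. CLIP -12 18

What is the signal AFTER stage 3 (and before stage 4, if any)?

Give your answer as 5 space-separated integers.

Answer: 0 -12 6 -16 0

Derivation:
Input: [4, -5, 6, -2, -3]
Stage 1 (OFFSET 2): 4+2=6, -5+2=-3, 6+2=8, -2+2=0, -3+2=-1 -> [6, -3, 8, 0, -1]
Stage 2 (DELAY): [0, 6, -3, 8, 0] = [0, 6, -3, 8, 0] -> [0, 6, -3, 8, 0]
Stage 3 (AMPLIFY -2): 0*-2=0, 6*-2=-12, -3*-2=6, 8*-2=-16, 0*-2=0 -> [0, -12, 6, -16, 0]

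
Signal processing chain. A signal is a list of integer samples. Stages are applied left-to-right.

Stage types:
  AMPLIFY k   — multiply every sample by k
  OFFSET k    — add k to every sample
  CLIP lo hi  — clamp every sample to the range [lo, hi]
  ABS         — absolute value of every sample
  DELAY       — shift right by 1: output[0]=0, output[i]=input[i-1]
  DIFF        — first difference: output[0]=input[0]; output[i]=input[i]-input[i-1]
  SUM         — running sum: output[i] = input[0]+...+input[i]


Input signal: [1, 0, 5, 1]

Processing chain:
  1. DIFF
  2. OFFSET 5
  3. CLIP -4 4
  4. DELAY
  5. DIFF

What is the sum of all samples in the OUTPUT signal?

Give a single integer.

Answer: 4

Derivation:
Input: [1, 0, 5, 1]
Stage 1 (DIFF): s[0]=1, 0-1=-1, 5-0=5, 1-5=-4 -> [1, -1, 5, -4]
Stage 2 (OFFSET 5): 1+5=6, -1+5=4, 5+5=10, -4+5=1 -> [6, 4, 10, 1]
Stage 3 (CLIP -4 4): clip(6,-4,4)=4, clip(4,-4,4)=4, clip(10,-4,4)=4, clip(1,-4,4)=1 -> [4, 4, 4, 1]
Stage 4 (DELAY): [0, 4, 4, 4] = [0, 4, 4, 4] -> [0, 4, 4, 4]
Stage 5 (DIFF): s[0]=0, 4-0=4, 4-4=0, 4-4=0 -> [0, 4, 0, 0]
Output sum: 4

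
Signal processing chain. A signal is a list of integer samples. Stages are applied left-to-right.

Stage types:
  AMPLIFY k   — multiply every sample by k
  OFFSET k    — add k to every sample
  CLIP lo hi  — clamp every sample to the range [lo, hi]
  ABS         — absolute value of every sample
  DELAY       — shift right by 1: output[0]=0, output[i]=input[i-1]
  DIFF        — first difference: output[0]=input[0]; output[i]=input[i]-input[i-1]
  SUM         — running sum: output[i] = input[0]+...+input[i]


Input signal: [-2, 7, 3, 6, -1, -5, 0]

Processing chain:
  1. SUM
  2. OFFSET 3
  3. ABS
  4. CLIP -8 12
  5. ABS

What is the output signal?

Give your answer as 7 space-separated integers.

Answer: 1 8 11 12 12 11 11

Derivation:
Input: [-2, 7, 3, 6, -1, -5, 0]
Stage 1 (SUM): sum[0..0]=-2, sum[0..1]=5, sum[0..2]=8, sum[0..3]=14, sum[0..4]=13, sum[0..5]=8, sum[0..6]=8 -> [-2, 5, 8, 14, 13, 8, 8]
Stage 2 (OFFSET 3): -2+3=1, 5+3=8, 8+3=11, 14+3=17, 13+3=16, 8+3=11, 8+3=11 -> [1, 8, 11, 17, 16, 11, 11]
Stage 3 (ABS): |1|=1, |8|=8, |11|=11, |17|=17, |16|=16, |11|=11, |11|=11 -> [1, 8, 11, 17, 16, 11, 11]
Stage 4 (CLIP -8 12): clip(1,-8,12)=1, clip(8,-8,12)=8, clip(11,-8,12)=11, clip(17,-8,12)=12, clip(16,-8,12)=12, clip(11,-8,12)=11, clip(11,-8,12)=11 -> [1, 8, 11, 12, 12, 11, 11]
Stage 5 (ABS): |1|=1, |8|=8, |11|=11, |12|=12, |12|=12, |11|=11, |11|=11 -> [1, 8, 11, 12, 12, 11, 11]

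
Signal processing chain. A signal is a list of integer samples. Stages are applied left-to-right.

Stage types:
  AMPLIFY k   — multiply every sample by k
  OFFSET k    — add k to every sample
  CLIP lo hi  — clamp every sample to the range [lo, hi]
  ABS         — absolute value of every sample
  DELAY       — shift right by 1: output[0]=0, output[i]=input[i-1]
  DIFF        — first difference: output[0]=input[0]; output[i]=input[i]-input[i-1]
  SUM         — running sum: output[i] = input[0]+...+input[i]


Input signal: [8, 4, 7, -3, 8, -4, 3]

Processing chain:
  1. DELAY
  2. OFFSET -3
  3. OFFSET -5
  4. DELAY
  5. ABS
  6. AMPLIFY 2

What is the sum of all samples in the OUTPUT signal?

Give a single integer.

Answer: 48

Derivation:
Input: [8, 4, 7, -3, 8, -4, 3]
Stage 1 (DELAY): [0, 8, 4, 7, -3, 8, -4] = [0, 8, 4, 7, -3, 8, -4] -> [0, 8, 4, 7, -3, 8, -4]
Stage 2 (OFFSET -3): 0+-3=-3, 8+-3=5, 4+-3=1, 7+-3=4, -3+-3=-6, 8+-3=5, -4+-3=-7 -> [-3, 5, 1, 4, -6, 5, -7]
Stage 3 (OFFSET -5): -3+-5=-8, 5+-5=0, 1+-5=-4, 4+-5=-1, -6+-5=-11, 5+-5=0, -7+-5=-12 -> [-8, 0, -4, -1, -11, 0, -12]
Stage 4 (DELAY): [0, -8, 0, -4, -1, -11, 0] = [0, -8, 0, -4, -1, -11, 0] -> [0, -8, 0, -4, -1, -11, 0]
Stage 5 (ABS): |0|=0, |-8|=8, |0|=0, |-4|=4, |-1|=1, |-11|=11, |0|=0 -> [0, 8, 0, 4, 1, 11, 0]
Stage 6 (AMPLIFY 2): 0*2=0, 8*2=16, 0*2=0, 4*2=8, 1*2=2, 11*2=22, 0*2=0 -> [0, 16, 0, 8, 2, 22, 0]
Output sum: 48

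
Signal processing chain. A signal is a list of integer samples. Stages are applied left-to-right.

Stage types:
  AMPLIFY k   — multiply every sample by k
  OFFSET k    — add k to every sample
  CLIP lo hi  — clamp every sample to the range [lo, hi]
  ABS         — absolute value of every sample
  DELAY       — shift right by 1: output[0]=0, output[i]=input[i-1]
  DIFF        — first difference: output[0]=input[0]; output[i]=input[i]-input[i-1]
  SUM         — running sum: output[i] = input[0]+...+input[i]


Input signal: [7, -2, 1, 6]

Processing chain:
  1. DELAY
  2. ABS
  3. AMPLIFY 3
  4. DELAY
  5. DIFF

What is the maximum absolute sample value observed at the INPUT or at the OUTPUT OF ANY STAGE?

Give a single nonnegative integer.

Input: [7, -2, 1, 6] (max |s|=7)
Stage 1 (DELAY): [0, 7, -2, 1] = [0, 7, -2, 1] -> [0, 7, -2, 1] (max |s|=7)
Stage 2 (ABS): |0|=0, |7|=7, |-2|=2, |1|=1 -> [0, 7, 2, 1] (max |s|=7)
Stage 3 (AMPLIFY 3): 0*3=0, 7*3=21, 2*3=6, 1*3=3 -> [0, 21, 6, 3] (max |s|=21)
Stage 4 (DELAY): [0, 0, 21, 6] = [0, 0, 21, 6] -> [0, 0, 21, 6] (max |s|=21)
Stage 5 (DIFF): s[0]=0, 0-0=0, 21-0=21, 6-21=-15 -> [0, 0, 21, -15] (max |s|=21)
Overall max amplitude: 21

Answer: 21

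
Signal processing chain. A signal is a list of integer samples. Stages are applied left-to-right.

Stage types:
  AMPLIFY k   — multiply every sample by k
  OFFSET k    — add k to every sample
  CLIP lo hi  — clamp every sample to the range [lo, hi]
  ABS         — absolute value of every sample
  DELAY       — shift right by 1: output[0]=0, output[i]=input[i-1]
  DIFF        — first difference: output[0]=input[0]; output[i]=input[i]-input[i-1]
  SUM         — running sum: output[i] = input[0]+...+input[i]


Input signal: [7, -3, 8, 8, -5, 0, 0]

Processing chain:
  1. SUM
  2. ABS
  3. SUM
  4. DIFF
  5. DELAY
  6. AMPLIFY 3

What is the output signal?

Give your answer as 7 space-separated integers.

Answer: 0 21 12 36 60 45 45

Derivation:
Input: [7, -3, 8, 8, -5, 0, 0]
Stage 1 (SUM): sum[0..0]=7, sum[0..1]=4, sum[0..2]=12, sum[0..3]=20, sum[0..4]=15, sum[0..5]=15, sum[0..6]=15 -> [7, 4, 12, 20, 15, 15, 15]
Stage 2 (ABS): |7|=7, |4|=4, |12|=12, |20|=20, |15|=15, |15|=15, |15|=15 -> [7, 4, 12, 20, 15, 15, 15]
Stage 3 (SUM): sum[0..0]=7, sum[0..1]=11, sum[0..2]=23, sum[0..3]=43, sum[0..4]=58, sum[0..5]=73, sum[0..6]=88 -> [7, 11, 23, 43, 58, 73, 88]
Stage 4 (DIFF): s[0]=7, 11-7=4, 23-11=12, 43-23=20, 58-43=15, 73-58=15, 88-73=15 -> [7, 4, 12, 20, 15, 15, 15]
Stage 5 (DELAY): [0, 7, 4, 12, 20, 15, 15] = [0, 7, 4, 12, 20, 15, 15] -> [0, 7, 4, 12, 20, 15, 15]
Stage 6 (AMPLIFY 3): 0*3=0, 7*3=21, 4*3=12, 12*3=36, 20*3=60, 15*3=45, 15*3=45 -> [0, 21, 12, 36, 60, 45, 45]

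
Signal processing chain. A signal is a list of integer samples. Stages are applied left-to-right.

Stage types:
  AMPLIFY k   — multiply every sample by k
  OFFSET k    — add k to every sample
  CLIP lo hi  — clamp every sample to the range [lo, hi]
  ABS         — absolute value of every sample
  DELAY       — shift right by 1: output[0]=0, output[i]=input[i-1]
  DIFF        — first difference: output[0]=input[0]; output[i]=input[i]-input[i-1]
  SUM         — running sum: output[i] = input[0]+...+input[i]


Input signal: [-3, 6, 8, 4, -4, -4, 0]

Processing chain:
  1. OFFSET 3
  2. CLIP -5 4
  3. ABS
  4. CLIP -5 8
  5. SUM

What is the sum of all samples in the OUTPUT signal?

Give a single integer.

Input: [-3, 6, 8, 4, -4, -4, 0]
Stage 1 (OFFSET 3): -3+3=0, 6+3=9, 8+3=11, 4+3=7, -4+3=-1, -4+3=-1, 0+3=3 -> [0, 9, 11, 7, -1, -1, 3]
Stage 2 (CLIP -5 4): clip(0,-5,4)=0, clip(9,-5,4)=4, clip(11,-5,4)=4, clip(7,-5,4)=4, clip(-1,-5,4)=-1, clip(-1,-5,4)=-1, clip(3,-5,4)=3 -> [0, 4, 4, 4, -1, -1, 3]
Stage 3 (ABS): |0|=0, |4|=4, |4|=4, |4|=4, |-1|=1, |-1|=1, |3|=3 -> [0, 4, 4, 4, 1, 1, 3]
Stage 4 (CLIP -5 8): clip(0,-5,8)=0, clip(4,-5,8)=4, clip(4,-5,8)=4, clip(4,-5,8)=4, clip(1,-5,8)=1, clip(1,-5,8)=1, clip(3,-5,8)=3 -> [0, 4, 4, 4, 1, 1, 3]
Stage 5 (SUM): sum[0..0]=0, sum[0..1]=4, sum[0..2]=8, sum[0..3]=12, sum[0..4]=13, sum[0..5]=14, sum[0..6]=17 -> [0, 4, 8, 12, 13, 14, 17]
Output sum: 68

Answer: 68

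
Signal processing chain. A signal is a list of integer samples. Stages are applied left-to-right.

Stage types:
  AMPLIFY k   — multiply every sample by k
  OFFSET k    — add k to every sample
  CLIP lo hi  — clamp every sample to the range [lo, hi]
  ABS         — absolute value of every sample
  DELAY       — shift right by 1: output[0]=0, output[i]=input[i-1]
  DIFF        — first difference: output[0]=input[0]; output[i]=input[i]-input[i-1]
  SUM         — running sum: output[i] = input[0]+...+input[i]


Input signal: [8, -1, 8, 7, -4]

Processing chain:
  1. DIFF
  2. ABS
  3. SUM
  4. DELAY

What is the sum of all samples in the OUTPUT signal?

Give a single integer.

Input: [8, -1, 8, 7, -4]
Stage 1 (DIFF): s[0]=8, -1-8=-9, 8--1=9, 7-8=-1, -4-7=-11 -> [8, -9, 9, -1, -11]
Stage 2 (ABS): |8|=8, |-9|=9, |9|=9, |-1|=1, |-11|=11 -> [8, 9, 9, 1, 11]
Stage 3 (SUM): sum[0..0]=8, sum[0..1]=17, sum[0..2]=26, sum[0..3]=27, sum[0..4]=38 -> [8, 17, 26, 27, 38]
Stage 4 (DELAY): [0, 8, 17, 26, 27] = [0, 8, 17, 26, 27] -> [0, 8, 17, 26, 27]
Output sum: 78

Answer: 78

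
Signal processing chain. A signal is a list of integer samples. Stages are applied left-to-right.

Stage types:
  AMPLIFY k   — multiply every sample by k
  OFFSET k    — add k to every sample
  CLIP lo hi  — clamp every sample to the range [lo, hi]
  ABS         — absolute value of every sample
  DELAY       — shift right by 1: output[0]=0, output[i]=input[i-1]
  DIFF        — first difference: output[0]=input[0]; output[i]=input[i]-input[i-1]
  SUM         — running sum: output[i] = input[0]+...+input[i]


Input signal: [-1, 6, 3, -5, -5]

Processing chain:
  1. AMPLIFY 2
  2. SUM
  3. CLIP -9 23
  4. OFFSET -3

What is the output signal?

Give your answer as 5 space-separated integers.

Answer: -5 7 13 3 -7

Derivation:
Input: [-1, 6, 3, -5, -5]
Stage 1 (AMPLIFY 2): -1*2=-2, 6*2=12, 3*2=6, -5*2=-10, -5*2=-10 -> [-2, 12, 6, -10, -10]
Stage 2 (SUM): sum[0..0]=-2, sum[0..1]=10, sum[0..2]=16, sum[0..3]=6, sum[0..4]=-4 -> [-2, 10, 16, 6, -4]
Stage 3 (CLIP -9 23): clip(-2,-9,23)=-2, clip(10,-9,23)=10, clip(16,-9,23)=16, clip(6,-9,23)=6, clip(-4,-9,23)=-4 -> [-2, 10, 16, 6, -4]
Stage 4 (OFFSET -3): -2+-3=-5, 10+-3=7, 16+-3=13, 6+-3=3, -4+-3=-7 -> [-5, 7, 13, 3, -7]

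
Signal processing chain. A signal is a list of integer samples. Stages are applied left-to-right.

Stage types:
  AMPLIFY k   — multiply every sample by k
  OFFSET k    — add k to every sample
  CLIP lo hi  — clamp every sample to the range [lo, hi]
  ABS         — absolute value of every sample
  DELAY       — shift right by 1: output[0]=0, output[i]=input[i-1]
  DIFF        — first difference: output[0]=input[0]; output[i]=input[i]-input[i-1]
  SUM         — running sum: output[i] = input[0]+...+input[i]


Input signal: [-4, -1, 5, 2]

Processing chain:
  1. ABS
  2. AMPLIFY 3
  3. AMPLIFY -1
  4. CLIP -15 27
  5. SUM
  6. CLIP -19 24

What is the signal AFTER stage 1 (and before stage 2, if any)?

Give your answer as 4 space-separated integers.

Input: [-4, -1, 5, 2]
Stage 1 (ABS): |-4|=4, |-1|=1, |5|=5, |2|=2 -> [4, 1, 5, 2]

Answer: 4 1 5 2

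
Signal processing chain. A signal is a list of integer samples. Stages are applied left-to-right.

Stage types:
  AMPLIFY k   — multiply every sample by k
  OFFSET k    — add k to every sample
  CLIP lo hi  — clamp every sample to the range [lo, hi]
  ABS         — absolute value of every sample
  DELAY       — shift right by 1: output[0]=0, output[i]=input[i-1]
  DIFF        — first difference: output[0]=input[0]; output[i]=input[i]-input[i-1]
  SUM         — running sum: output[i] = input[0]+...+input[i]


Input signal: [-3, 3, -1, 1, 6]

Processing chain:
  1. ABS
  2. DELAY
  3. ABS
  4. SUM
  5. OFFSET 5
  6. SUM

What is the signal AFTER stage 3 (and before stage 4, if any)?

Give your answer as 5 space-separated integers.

Input: [-3, 3, -1, 1, 6]
Stage 1 (ABS): |-3|=3, |3|=3, |-1|=1, |1|=1, |6|=6 -> [3, 3, 1, 1, 6]
Stage 2 (DELAY): [0, 3, 3, 1, 1] = [0, 3, 3, 1, 1] -> [0, 3, 3, 1, 1]
Stage 3 (ABS): |0|=0, |3|=3, |3|=3, |1|=1, |1|=1 -> [0, 3, 3, 1, 1]

Answer: 0 3 3 1 1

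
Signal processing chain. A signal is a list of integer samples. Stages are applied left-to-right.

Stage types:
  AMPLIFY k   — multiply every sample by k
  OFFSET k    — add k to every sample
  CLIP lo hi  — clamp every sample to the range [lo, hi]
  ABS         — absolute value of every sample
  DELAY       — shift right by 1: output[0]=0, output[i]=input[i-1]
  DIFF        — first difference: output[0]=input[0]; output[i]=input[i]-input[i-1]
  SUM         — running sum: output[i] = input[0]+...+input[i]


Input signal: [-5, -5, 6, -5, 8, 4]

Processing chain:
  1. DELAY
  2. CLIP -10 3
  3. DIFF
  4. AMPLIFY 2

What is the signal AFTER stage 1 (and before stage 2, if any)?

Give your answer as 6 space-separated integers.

Answer: 0 -5 -5 6 -5 8

Derivation:
Input: [-5, -5, 6, -5, 8, 4]
Stage 1 (DELAY): [0, -5, -5, 6, -5, 8] = [0, -5, -5, 6, -5, 8] -> [0, -5, -5, 6, -5, 8]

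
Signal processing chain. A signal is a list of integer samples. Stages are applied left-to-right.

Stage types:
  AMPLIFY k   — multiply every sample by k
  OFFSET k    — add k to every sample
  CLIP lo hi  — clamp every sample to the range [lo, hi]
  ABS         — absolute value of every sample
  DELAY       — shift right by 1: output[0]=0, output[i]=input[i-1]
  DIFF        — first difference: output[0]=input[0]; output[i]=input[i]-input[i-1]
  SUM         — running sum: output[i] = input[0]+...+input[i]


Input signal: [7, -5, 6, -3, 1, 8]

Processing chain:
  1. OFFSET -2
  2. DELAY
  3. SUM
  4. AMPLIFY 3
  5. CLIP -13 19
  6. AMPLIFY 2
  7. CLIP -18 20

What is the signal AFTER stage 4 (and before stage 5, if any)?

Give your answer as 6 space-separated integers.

Answer: 0 15 -6 6 -9 -12

Derivation:
Input: [7, -5, 6, -3, 1, 8]
Stage 1 (OFFSET -2): 7+-2=5, -5+-2=-7, 6+-2=4, -3+-2=-5, 1+-2=-1, 8+-2=6 -> [5, -7, 4, -5, -1, 6]
Stage 2 (DELAY): [0, 5, -7, 4, -5, -1] = [0, 5, -7, 4, -5, -1] -> [0, 5, -7, 4, -5, -1]
Stage 3 (SUM): sum[0..0]=0, sum[0..1]=5, sum[0..2]=-2, sum[0..3]=2, sum[0..4]=-3, sum[0..5]=-4 -> [0, 5, -2, 2, -3, -4]
Stage 4 (AMPLIFY 3): 0*3=0, 5*3=15, -2*3=-6, 2*3=6, -3*3=-9, -4*3=-12 -> [0, 15, -6, 6, -9, -12]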